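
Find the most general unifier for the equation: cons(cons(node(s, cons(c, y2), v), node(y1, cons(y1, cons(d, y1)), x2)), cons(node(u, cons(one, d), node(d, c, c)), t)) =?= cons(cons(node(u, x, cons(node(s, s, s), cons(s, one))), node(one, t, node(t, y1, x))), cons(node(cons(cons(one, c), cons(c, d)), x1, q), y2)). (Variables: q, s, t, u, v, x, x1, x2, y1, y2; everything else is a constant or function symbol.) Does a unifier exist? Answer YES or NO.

YES

Decompose cons/2: cons(node(s, cons(c, y2), v), node(y1, cons(y1, cons(d, y1)), x2)) =?= cons(node(u, x, cons(node(s, s, s), cons(s, one))), node(one, t, node(t, y1, x))),  cons(node(u, cons(one, d), node(d, c, c)), t) =?= cons(node(cons(cons(one, c), cons(c, d)), x1, q), y2).
Decompose cons/2: node(s, cons(c, y2), v) =?= node(u, x, cons(node(s, s, s), cons(s, one))),  node(y1, cons(y1, cons(d, y1)), x2) =?= node(one, t, node(t, y1, x)).
Decompose node/3: s =?= u,  cons(c, y2) =?= x,  v =?= cons(node(s, s, s), cons(s, one)).
Bind s := u; substituting into the one remaining equation that mentions s gives: v =?= cons(node(u, u, u), cons(u, one)).
Bind x := cons(c, y2); substituting into the one remaining equation that mentions x gives: node(y1, cons(y1, cons(d, y1)), x2) =?= node(one, t, node(t, y1, cons(c, y2))).
Bind v := cons(node(u, u, u), cons(u, one)); no other remaining equation mentions v.
Decompose node/3: y1 =?= one,  cons(y1, cons(d, y1)) =?= t,  x2 =?= node(t, y1, cons(c, y2)).
Bind y1 := one; substituting into the 2 remaining equations that mention y1 gives: cons(one, cons(d, one)) =?= t,  x2 =?= node(t, one, cons(c, y2)).
Bind t := cons(one, cons(d, one)); substituting into the remaining equations gives: x2 =?= node(cons(one, cons(d, one)), one, cons(c, y2)),  cons(node(u, cons(one, d), node(d, c, c)), cons(one, cons(d, one))) =?= cons(node(cons(cons(one, c), cons(c, d)), x1, q), y2).
Bind x2 := node(cons(one, cons(d, one)), one, cons(c, y2)); no other remaining equation mentions x2.
Decompose cons/2: node(u, cons(one, d), node(d, c, c)) =?= node(cons(cons(one, c), cons(c, d)), x1, q),  cons(one, cons(d, one)) =?= y2.
Decompose node/3: u =?= cons(cons(one, c), cons(c, d)),  cons(one, d) =?= x1,  node(d, c, c) =?= q.
Bind u := cons(cons(one, c), cons(c, d)); no other remaining equation mentions u. Substituting into the earlier bindings gives s := cons(cons(one, c), cons(c, d)), v := cons(node(cons(cons(one, c), cons(c, d)), cons(cons(one, c), cons(c, d)), cons(cons(one, c), cons(c, d))), cons(cons(cons(one, c), cons(c, d)), one)).
Bind x1 := cons(one, d); no other remaining equation mentions x1.
Bind q := node(d, c, c); no other remaining equation mentions q.
Bind y2 := cons(one, cons(d, one)). Substituting into the earlier bindings gives x := cons(c, cons(one, cons(d, one))), x2 := node(cons(one, cons(d, one)), one, cons(c, cons(one, cons(d, one)))).
No equations remain and no clash or occurs-check failure arose, so a unifier exists.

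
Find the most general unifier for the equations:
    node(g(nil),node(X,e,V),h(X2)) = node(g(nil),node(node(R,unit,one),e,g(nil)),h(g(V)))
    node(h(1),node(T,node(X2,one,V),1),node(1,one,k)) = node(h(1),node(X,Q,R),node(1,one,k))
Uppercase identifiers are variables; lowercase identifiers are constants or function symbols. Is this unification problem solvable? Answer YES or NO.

Decompose node/3: g(nil) = g(nil),  node(X,e,V) = node(node(R,unit,one),e,g(nil)),  h(X2) = h(g(V)).
Delete trivial equation g(nil) = g(nil).
Decompose node/3: X = node(R,unit,one),  e = e,  V = g(nil).
Bind X := node(R,unit,one); substituting into the one remaining equation that mentions X gives: node(h(1),node(T,node(X2,one,V),1),node(1,one,k)) = node(h(1),node(node(R,unit,one),Q,R),node(1,one,k)).
Delete trivial equation e = e.
Bind V := g(nil); substituting into the remaining equations gives: h(X2) = h(g(g(nil))),  node(h(1),node(T,node(X2,one,g(nil)),1),node(1,one,k)) = node(h(1),node(node(R,unit,one),Q,R),node(1,one,k)).
Decompose h/1: X2 = g(g(nil)).
Bind X2 := g(g(nil)); substituting into the remaining equation gives: node(h(1),node(T,node(g(g(nil)),one,g(nil)),1),node(1,one,k)) = node(h(1),node(node(R,unit,one),Q,R),node(1,one,k)).
Decompose node/3: h(1) = h(1),  node(T,node(g(g(nil)),one,g(nil)),1) = node(node(R,unit,one),Q,R),  node(1,one,k) = node(1,one,k).
Delete trivial equation h(1) = h(1).
Decompose node/3: T = node(R,unit,one),  node(g(g(nil)),one,g(nil)) = Q,  1 = R.
Bind T := node(R,unit,one); no other remaining equation mentions T.
Bind Q := node(g(g(nil)),one,g(nil)); no other remaining equation mentions Q.
Bind R := 1; no other remaining equation mentions R. Substituting into the earlier bindings gives X := node(1,unit,one), T := node(1,unit,one).
Delete trivial equation node(1,one,k) = node(1,one,k).
No equations remain and no clash or occurs-check failure arose, so a unifier exists.

YES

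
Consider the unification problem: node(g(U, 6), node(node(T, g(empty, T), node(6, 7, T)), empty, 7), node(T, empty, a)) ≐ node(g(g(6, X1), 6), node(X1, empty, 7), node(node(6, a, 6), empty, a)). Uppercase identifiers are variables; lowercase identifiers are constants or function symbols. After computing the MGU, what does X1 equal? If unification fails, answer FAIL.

Decompose node/3: g(U, 6) ≐ g(g(6, X1), 6),  node(node(T, g(empty, T), node(6, 7, T)), empty, 7) ≐ node(X1, empty, 7),  node(T, empty, a) ≐ node(node(6, a, 6), empty, a).
Decompose g/2: U ≐ g(6, X1),  6 ≐ 6.
Bind U := g(6, X1); no other remaining equation mentions U.
Delete trivial equation 6 ≐ 6.
Decompose node/3: node(T, g(empty, T), node(6, 7, T)) ≐ X1,  empty ≐ empty,  7 ≐ 7.
Bind X1 := node(T, g(empty, T), node(6, 7, T)); no other remaining equation mentions X1. Substituting into the earlier binding gives U := g(6, node(T, g(empty, T), node(6, 7, T))).
Delete trivial equation empty ≐ empty.
Delete trivial equation 7 ≐ 7.
Decompose node/3: T ≐ node(6, a, 6),  empty ≐ empty,  a ≐ a.
Bind T := node(6, a, 6); no other remaining equation mentions T. Substituting into the earlier bindings gives U := g(6, node(node(6, a, 6), g(empty, node(6, a, 6)), node(6, 7, node(6, a, 6)))), X1 := node(node(6, a, 6), g(empty, node(6, a, 6)), node(6, 7, node(6, a, 6))).
Delete trivial equation empty ≐ empty.
Delete trivial equation a ≐ a.
MGU = { U -> g(6, node(node(6, a, 6), g(empty, node(6, a, 6)), node(6, 7, node(6, a, 6)))), X1 -> node(node(6, a, 6), g(empty, node(6, a, 6)), node(6, 7, node(6, a, 6))), T -> node(6, a, 6) }, so X1 -> node(node(6, a, 6), g(empty, node(6, a, 6)), node(6, 7, node(6, a, 6))).

node(node(6, a, 6), g(empty, node(6, a, 6)), node(6, 7, node(6, a, 6)))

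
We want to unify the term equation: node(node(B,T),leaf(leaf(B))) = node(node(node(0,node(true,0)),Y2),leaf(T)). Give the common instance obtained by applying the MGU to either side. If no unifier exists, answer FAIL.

Decompose node/2: node(B,T) = node(node(0,node(true,0)),Y2),  leaf(leaf(B)) = leaf(T).
Decompose node/2: B = node(0,node(true,0)),  T = Y2.
Bind B := node(0,node(true,0)); substituting into the one remaining equation that mentions B gives: leaf(leaf(node(0,node(true,0)))) = leaf(T).
Bind T := Y2; substituting into the remaining equation gives: leaf(leaf(node(0,node(true,0)))) = leaf(Y2).
Decompose leaf/1: leaf(node(0,node(true,0))) = Y2.
Bind Y2 := leaf(node(0,node(true,0))). Substituting into the earlier binding gives T := leaf(node(0,node(true,0))).
Applying the MGU to either side gives node(node(node(0,node(true,0)),leaf(node(0,node(true,0)))),leaf(leaf(node(0,node(true,0))))).

node(node(node(0,node(true,0)),leaf(node(0,node(true,0)))),leaf(leaf(node(0,node(true,0)))))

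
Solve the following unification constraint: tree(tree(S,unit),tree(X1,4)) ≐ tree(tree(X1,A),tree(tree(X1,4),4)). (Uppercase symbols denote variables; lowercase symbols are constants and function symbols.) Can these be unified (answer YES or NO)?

Decompose tree/2: tree(S,unit) ≐ tree(X1,A),  tree(X1,4) ≐ tree(tree(X1,4),4).
Decompose tree/2: S ≐ X1,  unit ≐ A.
Bind S := X1; no other remaining equation mentions S.
Bind A := unit; no other remaining equation mentions A.
Decompose tree/2: X1 ≐ tree(X1,4),  4 ≐ 4.
Occurs check fails: X1 occurs in tree(X1,4); the equation X1 ≐ tree(X1,4) has no finite solution.

NO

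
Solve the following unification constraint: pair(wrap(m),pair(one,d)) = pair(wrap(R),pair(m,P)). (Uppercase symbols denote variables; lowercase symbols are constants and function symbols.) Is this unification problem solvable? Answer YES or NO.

Decompose pair/2: wrap(m) = wrap(R),  pair(one,d) = pair(m,P).
Decompose wrap/1: m = R.
Bind R := m; no other remaining equation mentions R.
Decompose pair/2: one = m,  d = P.
Clash: constants one and m differ; no unifier exists.

NO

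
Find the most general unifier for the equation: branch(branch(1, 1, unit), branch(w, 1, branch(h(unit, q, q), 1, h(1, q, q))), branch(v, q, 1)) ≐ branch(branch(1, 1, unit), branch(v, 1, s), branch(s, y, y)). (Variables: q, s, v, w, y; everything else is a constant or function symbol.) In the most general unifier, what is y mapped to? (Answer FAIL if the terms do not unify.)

Decompose branch/3: branch(1, 1, unit) ≐ branch(1, 1, unit),  branch(w, 1, branch(h(unit, q, q), 1, h(1, q, q))) ≐ branch(v, 1, s),  branch(v, q, 1) ≐ branch(s, y, y).
Delete trivial equation branch(1, 1, unit) ≐ branch(1, 1, unit).
Decompose branch/3: w ≐ v,  1 ≐ 1,  branch(h(unit, q, q), 1, h(1, q, q)) ≐ s.
Bind w := v; no other remaining equation mentions w.
Delete trivial equation 1 ≐ 1.
Bind s := branch(h(unit, q, q), 1, h(1, q, q)); substituting into the remaining equation gives: branch(v, q, 1) ≐ branch(branch(h(unit, q, q), 1, h(1, q, q)), y, y).
Decompose branch/3: v ≐ branch(h(unit, q, q), 1, h(1, q, q)),  q ≐ y,  1 ≐ y.
Bind v := branch(h(unit, q, q), 1, h(1, q, q)); no other remaining equation mentions v. Substituting into the earlier binding gives w := branch(h(unit, q, q), 1, h(1, q, q)).
Bind q := y; no other remaining equation mentions q. Substituting into the earlier bindings gives w := branch(h(unit, y, y), 1, h(1, y, y)), s := branch(h(unit, y, y), 1, h(1, y, y)), v := branch(h(unit, y, y), 1, h(1, y, y)).
Bind y := 1. Substituting into the earlier bindings gives w := branch(h(unit, 1, 1), 1, h(1, 1, 1)), s := branch(h(unit, 1, 1), 1, h(1, 1, 1)), v := branch(h(unit, 1, 1), 1, h(1, 1, 1)), q := 1.
MGU = { w ↦ branch(h(unit, 1, 1), 1, h(1, 1, 1)), s ↦ branch(h(unit, 1, 1), 1, h(1, 1, 1)), v ↦ branch(h(unit, 1, 1), 1, h(1, 1, 1)), q ↦ 1, y ↦ 1 }, so y ↦ 1.

1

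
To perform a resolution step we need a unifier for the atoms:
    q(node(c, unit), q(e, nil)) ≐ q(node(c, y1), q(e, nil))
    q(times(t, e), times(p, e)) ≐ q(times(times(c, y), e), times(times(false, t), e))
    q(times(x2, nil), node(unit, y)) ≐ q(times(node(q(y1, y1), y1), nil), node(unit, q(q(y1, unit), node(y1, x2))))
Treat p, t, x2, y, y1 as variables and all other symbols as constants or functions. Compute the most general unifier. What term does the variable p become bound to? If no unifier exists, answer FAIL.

times(false, times(c, q(q(unit, unit), node(unit, node(q(unit, unit), unit)))))

Decompose q/2: node(c, unit) ≐ node(c, y1),  q(e, nil) ≐ q(e, nil).
Decompose node/2: c ≐ c,  unit ≐ y1.
Delete trivial equation c ≐ c.
Bind y1 := unit; substituting into the one remaining equation that mentions y1 gives: q(times(x2, nil), node(unit, y)) ≐ q(times(node(q(unit, unit), unit), nil), node(unit, q(q(unit, unit), node(unit, x2)))).
Delete trivial equation q(e, nil) ≐ q(e, nil).
Decompose q/2: times(t, e) ≐ times(times(c, y), e),  times(p, e) ≐ times(times(false, t), e).
Decompose times/2: t ≐ times(c, y),  e ≐ e.
Bind t := times(c, y); substituting into the one remaining equation that mentions t gives: times(p, e) ≐ times(times(false, times(c, y)), e).
Delete trivial equation e ≐ e.
Decompose times/2: p ≐ times(false, times(c, y)),  e ≐ e.
Bind p := times(false, times(c, y)); no other remaining equation mentions p.
Delete trivial equation e ≐ e.
Decompose q/2: times(x2, nil) ≐ times(node(q(unit, unit), unit), nil),  node(unit, y) ≐ node(unit, q(q(unit, unit), node(unit, x2))).
Decompose times/2: x2 ≐ node(q(unit, unit), unit),  nil ≐ nil.
Bind x2 := node(q(unit, unit), unit); substituting into the one remaining equation that mentions x2 gives: node(unit, y) ≐ node(unit, q(q(unit, unit), node(unit, node(q(unit, unit), unit)))).
Delete trivial equation nil ≐ nil.
Decompose node/2: unit ≐ unit,  y ≐ q(q(unit, unit), node(unit, node(q(unit, unit), unit))).
Delete trivial equation unit ≐ unit.
Bind y := q(q(unit, unit), node(unit, node(q(unit, unit), unit))). Substituting into the earlier bindings gives t := times(c, q(q(unit, unit), node(unit, node(q(unit, unit), unit)))), p := times(false, times(c, q(q(unit, unit), node(unit, node(q(unit, unit), unit))))).
MGU = { y1 ↦ unit, t ↦ times(c, q(q(unit, unit), node(unit, node(q(unit, unit), unit)))), p ↦ times(false, times(c, q(q(unit, unit), node(unit, node(q(unit, unit), unit))))), x2 ↦ node(q(unit, unit), unit), y ↦ q(q(unit, unit), node(unit, node(q(unit, unit), unit))) }, so p ↦ times(false, times(c, q(q(unit, unit), node(unit, node(q(unit, unit), unit))))).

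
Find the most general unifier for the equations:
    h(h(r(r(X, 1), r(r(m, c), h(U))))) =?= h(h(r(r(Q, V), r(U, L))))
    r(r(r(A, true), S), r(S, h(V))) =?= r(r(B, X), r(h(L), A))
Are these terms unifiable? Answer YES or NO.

YES

Decompose h/1: h(r(r(X, 1), r(r(m, c), h(U)))) =?= h(r(r(Q, V), r(U, L))).
Decompose h/1: r(r(X, 1), r(r(m, c), h(U))) =?= r(r(Q, V), r(U, L)).
Decompose r/2: r(X, 1) =?= r(Q, V),  r(r(m, c), h(U)) =?= r(U, L).
Decompose r/2: X =?= Q,  1 =?= V.
Bind X := Q; substituting into the one remaining equation that mentions X gives: r(r(r(A, true), S), r(S, h(V))) =?= r(r(B, Q), r(h(L), A)).
Bind V := 1; substituting into the one remaining equation that mentions V gives: r(r(r(A, true), S), r(S, h(1))) =?= r(r(B, Q), r(h(L), A)).
Decompose r/2: r(m, c) =?= U,  h(U) =?= L.
Bind U := r(m, c); substituting into the one remaining equation that mentions U gives: h(r(m, c)) =?= L.
Bind L := h(r(m, c)); substituting into the remaining equation gives: r(r(r(A, true), S), r(S, h(1))) =?= r(r(B, Q), r(h(h(r(m, c))), A)).
Decompose r/2: r(r(A, true), S) =?= r(B, Q),  r(S, h(1)) =?= r(h(h(r(m, c))), A).
Decompose r/2: r(A, true) =?= B,  S =?= Q.
Bind B := r(A, true); no other remaining equation mentions B.
Bind S := Q; substituting into the remaining equation gives: r(Q, h(1)) =?= r(h(h(r(m, c))), A).
Decompose r/2: Q =?= h(h(r(m, c))),  h(1) =?= A.
Bind Q := h(h(r(m, c))); no other remaining equation mentions Q. Substituting into the earlier bindings gives X := h(h(r(m, c))), S := h(h(r(m, c))).
Bind A := h(1). Substituting into the earlier binding gives B := r(h(1), true).
No equations remain and no clash or occurs-check failure arose, so a unifier exists.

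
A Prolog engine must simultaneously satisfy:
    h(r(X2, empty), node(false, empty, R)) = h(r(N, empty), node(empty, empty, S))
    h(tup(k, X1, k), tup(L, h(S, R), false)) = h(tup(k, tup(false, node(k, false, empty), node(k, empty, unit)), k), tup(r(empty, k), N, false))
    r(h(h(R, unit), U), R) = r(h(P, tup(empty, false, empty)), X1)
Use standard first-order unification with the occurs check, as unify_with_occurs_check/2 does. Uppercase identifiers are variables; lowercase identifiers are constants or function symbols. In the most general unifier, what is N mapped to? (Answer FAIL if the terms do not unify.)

Decompose h/2: r(X2, empty) = r(N, empty),  node(false, empty, R) = node(empty, empty, S).
Decompose r/2: X2 = N,  empty = empty.
Bind X2 := N; no other remaining equation mentions X2.
Delete trivial equation empty = empty.
Decompose node/3: false = empty,  empty = empty,  R = S.
Clash: constants false and empty differ; no unifier exists.

FAIL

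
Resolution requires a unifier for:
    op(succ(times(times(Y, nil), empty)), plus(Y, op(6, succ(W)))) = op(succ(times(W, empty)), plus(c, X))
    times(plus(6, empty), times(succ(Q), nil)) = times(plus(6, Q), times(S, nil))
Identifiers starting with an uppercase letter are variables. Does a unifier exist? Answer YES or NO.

YES

Decompose op/2: succ(times(times(Y, nil), empty)) = succ(times(W, empty)),  plus(Y, op(6, succ(W))) = plus(c, X).
Decompose succ/1: times(times(Y, nil), empty) = times(W, empty).
Decompose times/2: times(Y, nil) = W,  empty = empty.
Bind W := times(Y, nil); substituting into the one remaining equation that mentions W gives: plus(Y, op(6, succ(times(Y, nil)))) = plus(c, X).
Delete trivial equation empty = empty.
Decompose plus/2: Y = c,  op(6, succ(times(Y, nil))) = X.
Bind Y := c; substituting into the one remaining equation that mentions Y gives: op(6, succ(times(c, nil))) = X. Substituting into the earlier binding gives W := times(c, nil).
Bind X := op(6, succ(times(c, nil))); no other remaining equation mentions X.
Decompose times/2: plus(6, empty) = plus(6, Q),  times(succ(Q), nil) = times(S, nil).
Decompose plus/2: 6 = 6,  empty = Q.
Delete trivial equation 6 = 6.
Bind Q := empty; substituting into the remaining equation gives: times(succ(empty), nil) = times(S, nil).
Decompose times/2: succ(empty) = S,  nil = nil.
Bind S := succ(empty); no other remaining equation mentions S.
Delete trivial equation nil = nil.
No equations remain and no clash or occurs-check failure arose, so a unifier exists.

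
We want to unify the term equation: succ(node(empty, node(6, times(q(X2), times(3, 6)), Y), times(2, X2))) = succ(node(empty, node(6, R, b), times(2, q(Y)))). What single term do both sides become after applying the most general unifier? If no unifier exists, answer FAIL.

succ(node(empty, node(6, times(q(q(b)), times(3, 6)), b), times(2, q(b))))

Decompose succ/1: node(empty, node(6, times(q(X2), times(3, 6)), Y), times(2, X2)) = node(empty, node(6, R, b), times(2, q(Y))).
Decompose node/3: empty = empty,  node(6, times(q(X2), times(3, 6)), Y) = node(6, R, b),  times(2, X2) = times(2, q(Y)).
Delete trivial equation empty = empty.
Decompose node/3: 6 = 6,  times(q(X2), times(3, 6)) = R,  Y = b.
Delete trivial equation 6 = 6.
Bind R := times(q(X2), times(3, 6)); no other remaining equation mentions R.
Bind Y := b; substituting into the remaining equation gives: times(2, X2) = times(2, q(b)).
Decompose times/2: 2 = 2,  X2 = q(b).
Delete trivial equation 2 = 2.
Bind X2 := q(b). Substituting into the earlier binding gives R := times(q(q(b)), times(3, 6)).
Applying the MGU to either side gives succ(node(empty, node(6, times(q(q(b)), times(3, 6)), b), times(2, q(b)))).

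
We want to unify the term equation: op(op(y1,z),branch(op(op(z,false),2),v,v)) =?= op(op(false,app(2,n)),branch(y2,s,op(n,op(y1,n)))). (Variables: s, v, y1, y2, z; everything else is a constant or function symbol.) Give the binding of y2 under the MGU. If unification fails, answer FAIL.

op(op(app(2,n),false),2)

Decompose op/2: op(y1,z) =?= op(false,app(2,n)),  branch(op(op(z,false),2),v,v) =?= branch(y2,s,op(n,op(y1,n))).
Decompose op/2: y1 =?= false,  z =?= app(2,n).
Bind y1 := false; substituting into the one remaining equation that mentions y1 gives: branch(op(op(z,false),2),v,v) =?= branch(y2,s,op(n,op(false,n))).
Bind z := app(2,n); substituting into the remaining equation gives: branch(op(op(app(2,n),false),2),v,v) =?= branch(y2,s,op(n,op(false,n))).
Decompose branch/3: op(op(app(2,n),false),2) =?= y2,  v =?= s,  v =?= op(n,op(false,n)).
Bind y2 := op(op(app(2,n),false),2); no other remaining equation mentions y2.
Bind v := s; substituting into the remaining equation gives: s =?= op(n,op(false,n)).
Bind s := op(n,op(false,n)). Substituting into the earlier binding gives v := op(n,op(false,n)).
MGU = { y1 := false, z := app(2,n), y2 := op(op(app(2,n),false),2), v := op(n,op(false,n)), s := op(n,op(false,n)) }, so y2 := op(op(app(2,n),false),2).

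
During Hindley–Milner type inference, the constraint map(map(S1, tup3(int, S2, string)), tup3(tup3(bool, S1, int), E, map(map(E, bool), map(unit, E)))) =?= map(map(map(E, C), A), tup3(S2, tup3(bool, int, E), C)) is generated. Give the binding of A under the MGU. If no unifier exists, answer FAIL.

Decompose map/2: map(S1, tup3(int, S2, string)) =?= map(map(E, C), A),  tup3(tup3(bool, S1, int), E, map(map(E, bool), map(unit, E))) =?= tup3(S2, tup3(bool, int, E), C).
Decompose map/2: S1 =?= map(E, C),  tup3(int, S2, string) =?= A.
Bind S1 := map(E, C); substituting into the one remaining equation that mentions S1 gives: tup3(tup3(bool, map(E, C), int), E, map(map(E, bool), map(unit, E))) =?= tup3(S2, tup3(bool, int, E), C).
Bind A := tup3(int, S2, string); no other remaining equation mentions A.
Decompose tup3/3: tup3(bool, map(E, C), int) =?= S2,  E =?= tup3(bool, int, E),  map(map(E, bool), map(unit, E)) =?= C.
Bind S2 := tup3(bool, map(E, C), int); no other remaining equation mentions S2. Substituting into the earlier binding gives A := tup3(int, tup3(bool, map(E, C), int), string).
Occurs check fails: E occurs in tup3(bool, int, E); the equation E =?= tup3(bool, int, E) has no finite solution.

FAIL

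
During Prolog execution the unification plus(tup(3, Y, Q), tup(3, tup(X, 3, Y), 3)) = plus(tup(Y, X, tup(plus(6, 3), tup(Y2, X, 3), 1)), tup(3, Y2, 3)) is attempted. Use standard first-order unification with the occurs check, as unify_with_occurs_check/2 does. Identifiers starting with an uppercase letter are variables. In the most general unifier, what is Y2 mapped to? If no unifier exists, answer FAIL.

tup(3, 3, 3)

Decompose plus/2: tup(3, Y, Q) = tup(Y, X, tup(plus(6, 3), tup(Y2, X, 3), 1)),  tup(3, tup(X, 3, Y), 3) = tup(3, Y2, 3).
Decompose tup/3: 3 = Y,  Y = X,  Q = tup(plus(6, 3), tup(Y2, X, 3), 1).
Bind Y := 3; substituting into the 2 remaining equations that mention Y gives: 3 = X,  tup(3, tup(X, 3, 3), 3) = tup(3, Y2, 3).
Bind X := 3; substituting into the remaining equations gives: Q = tup(plus(6, 3), tup(Y2, 3, 3), 1),  tup(3, tup(3, 3, 3), 3) = tup(3, Y2, 3).
Bind Q := tup(plus(6, 3), tup(Y2, 3, 3), 1); no other remaining equation mentions Q.
Decompose tup/3: 3 = 3,  tup(3, 3, 3) = Y2,  3 = 3.
Delete trivial equation 3 = 3.
Bind Y2 := tup(3, 3, 3); no other remaining equation mentions Y2. Substituting into the earlier binding gives Q := tup(plus(6, 3), tup(tup(3, 3, 3), 3, 3), 1).
Delete trivial equation 3 = 3.
MGU = { Y ↦ 3, X ↦ 3, Q ↦ tup(plus(6, 3), tup(tup(3, 3, 3), 3, 3), 1), Y2 ↦ tup(3, 3, 3) }, so Y2 ↦ tup(3, 3, 3).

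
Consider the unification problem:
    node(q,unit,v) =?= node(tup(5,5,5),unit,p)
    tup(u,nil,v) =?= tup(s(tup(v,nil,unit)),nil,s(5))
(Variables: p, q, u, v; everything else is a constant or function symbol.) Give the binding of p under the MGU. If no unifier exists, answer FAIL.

s(5)

Decompose node/3: q =?= tup(5,5,5),  unit =?= unit,  v =?= p.
Bind q := tup(5,5,5); no other remaining equation mentions q.
Delete trivial equation unit =?= unit.
Bind v := p; substituting into the remaining equation gives: tup(u,nil,p) =?= tup(s(tup(p,nil,unit)),nil,s(5)).
Decompose tup/3: u =?= s(tup(p,nil,unit)),  nil =?= nil,  p =?= s(5).
Bind u := s(tup(p,nil,unit)); no other remaining equation mentions u.
Delete trivial equation nil =?= nil.
Bind p := s(5). Substituting into the earlier bindings gives v := s(5), u := s(tup(s(5),nil,unit)).
MGU = { q ↦ tup(5,5,5), v ↦ s(5), u ↦ s(tup(s(5),nil,unit)), p ↦ s(5) }, so p ↦ s(5).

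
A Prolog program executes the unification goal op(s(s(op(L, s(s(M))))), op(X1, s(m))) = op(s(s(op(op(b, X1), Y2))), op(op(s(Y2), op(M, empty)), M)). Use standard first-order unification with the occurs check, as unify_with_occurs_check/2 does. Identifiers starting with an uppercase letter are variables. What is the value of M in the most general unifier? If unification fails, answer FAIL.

Decompose op/2: s(s(op(L, s(s(M))))) = s(s(op(op(b, X1), Y2))),  op(X1, s(m)) = op(op(s(Y2), op(M, empty)), M).
Decompose s/1: s(op(L, s(s(M)))) = s(op(op(b, X1), Y2)).
Decompose s/1: op(L, s(s(M))) = op(op(b, X1), Y2).
Decompose op/2: L = op(b, X1),  s(s(M)) = Y2.
Bind L := op(b, X1); no other remaining equation mentions L.
Bind Y2 := s(s(M)); substituting into the remaining equation gives: op(X1, s(m)) = op(op(s(s(s(M))), op(M, empty)), M).
Decompose op/2: X1 = op(s(s(s(M))), op(M, empty)),  s(m) = M.
Bind X1 := op(s(s(s(M))), op(M, empty)); no other remaining equation mentions X1. Substituting into the earlier binding gives L := op(b, op(s(s(s(M))), op(M, empty))).
Bind M := s(m). Substituting into the earlier bindings gives L := op(b, op(s(s(s(s(m)))), op(s(m), empty))), Y2 := s(s(s(m))), X1 := op(s(s(s(s(m)))), op(s(m), empty)).
MGU = { L -> op(b, op(s(s(s(s(m)))), op(s(m), empty))), Y2 -> s(s(s(m))), X1 -> op(s(s(s(s(m)))), op(s(m), empty)), M -> s(m) }, so M -> s(m).

s(m)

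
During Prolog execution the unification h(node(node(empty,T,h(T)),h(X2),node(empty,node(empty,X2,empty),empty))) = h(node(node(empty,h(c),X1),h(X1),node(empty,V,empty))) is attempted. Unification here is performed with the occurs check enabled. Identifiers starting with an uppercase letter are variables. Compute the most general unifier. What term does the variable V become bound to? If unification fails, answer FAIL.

node(empty,h(h(c)),empty)

Decompose h/1: node(node(empty,T,h(T)),h(X2),node(empty,node(empty,X2,empty),empty)) = node(node(empty,h(c),X1),h(X1),node(empty,V,empty)).
Decompose node/3: node(empty,T,h(T)) = node(empty,h(c),X1),  h(X2) = h(X1),  node(empty,node(empty,X2,empty),empty) = node(empty,V,empty).
Decompose node/3: empty = empty,  T = h(c),  h(T) = X1.
Delete trivial equation empty = empty.
Bind T := h(c); substituting into the one remaining equation that mentions T gives: h(h(c)) = X1.
Bind X1 := h(h(c)); substituting into the one remaining equation that mentions X1 gives: h(X2) = h(h(h(c))).
Decompose h/1: X2 = h(h(c)).
Bind X2 := h(h(c)); substituting into the remaining equation gives: node(empty,node(empty,h(h(c)),empty),empty) = node(empty,V,empty).
Decompose node/3: empty = empty,  node(empty,h(h(c)),empty) = V,  empty = empty.
Delete trivial equation empty = empty.
Bind V := node(empty,h(h(c)),empty); no other remaining equation mentions V.
Delete trivial equation empty = empty.
MGU = { T = h(c), X1 = h(h(c)), X2 = h(h(c)), V = node(empty,h(h(c)),empty) }, so V = node(empty,h(h(c)),empty).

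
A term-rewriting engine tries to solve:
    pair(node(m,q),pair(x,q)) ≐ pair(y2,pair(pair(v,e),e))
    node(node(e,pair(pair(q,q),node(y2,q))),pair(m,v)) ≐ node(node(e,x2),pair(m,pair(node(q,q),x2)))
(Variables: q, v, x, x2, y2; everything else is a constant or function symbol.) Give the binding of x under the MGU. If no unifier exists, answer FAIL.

Decompose pair/2: node(m,q) ≐ y2,  pair(x,q) ≐ pair(pair(v,e),e).
Bind y2 := node(m,q); substituting into the one remaining equation that mentions y2 gives: node(node(e,pair(pair(q,q),node(node(m,q),q))),pair(m,v)) ≐ node(node(e,x2),pair(m,pair(node(q,q),x2))).
Decompose pair/2: x ≐ pair(v,e),  q ≐ e.
Bind x := pair(v,e); no other remaining equation mentions x.
Bind q := e; substituting into the remaining equation gives: node(node(e,pair(pair(e,e),node(node(m,e),e))),pair(m,v)) ≐ node(node(e,x2),pair(m,pair(node(e,e),x2))). Substituting into the earlier binding gives y2 := node(m,e).
Decompose node/2: node(e,pair(pair(e,e),node(node(m,e),e))) ≐ node(e,x2),  pair(m,v) ≐ pair(m,pair(node(e,e),x2)).
Decompose node/2: e ≐ e,  pair(pair(e,e),node(node(m,e),e)) ≐ x2.
Delete trivial equation e ≐ e.
Bind x2 := pair(pair(e,e),node(node(m,e),e)); substituting into the remaining equation gives: pair(m,v) ≐ pair(m,pair(node(e,e),pair(pair(e,e),node(node(m,e),e)))).
Decompose pair/2: m ≐ m,  v ≐ pair(node(e,e),pair(pair(e,e),node(node(m,e),e))).
Delete trivial equation m ≐ m.
Bind v := pair(node(e,e),pair(pair(e,e),node(node(m,e),e))). Substituting into the earlier binding gives x := pair(pair(node(e,e),pair(pair(e,e),node(node(m,e),e))),e).
MGU = { y2 ↦ node(m,e), x ↦ pair(pair(node(e,e),pair(pair(e,e),node(node(m,e),e))),e), q ↦ e, x2 ↦ pair(pair(e,e),node(node(m,e),e)), v ↦ pair(node(e,e),pair(pair(e,e),node(node(m,e),e))) }, so x ↦ pair(pair(node(e,e),pair(pair(e,e),node(node(m,e),e))),e).

pair(pair(node(e,e),pair(pair(e,e),node(node(m,e),e))),e)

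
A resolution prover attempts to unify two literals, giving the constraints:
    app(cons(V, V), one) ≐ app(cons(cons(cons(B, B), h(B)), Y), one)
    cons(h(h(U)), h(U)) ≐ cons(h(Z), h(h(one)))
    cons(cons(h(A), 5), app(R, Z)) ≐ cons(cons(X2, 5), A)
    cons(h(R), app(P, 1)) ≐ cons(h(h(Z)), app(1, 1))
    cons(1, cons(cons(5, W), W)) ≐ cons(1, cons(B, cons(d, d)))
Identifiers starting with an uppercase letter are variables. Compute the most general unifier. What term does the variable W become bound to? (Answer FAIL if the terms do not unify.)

cons(d, d)

Decompose app/2: cons(V, V) ≐ cons(cons(cons(B, B), h(B)), Y),  one ≐ one.
Decompose cons/2: V ≐ cons(cons(B, B), h(B)),  V ≐ Y.
Bind V := cons(cons(B, B), h(B)); substituting into the one remaining equation that mentions V gives: cons(cons(B, B), h(B)) ≐ Y.
Bind Y := cons(cons(B, B), h(B)); no other remaining equation mentions Y.
Delete trivial equation one ≐ one.
Decompose cons/2: h(h(U)) ≐ h(Z),  h(U) ≐ h(h(one)).
Decompose h/1: h(U) ≐ Z.
Bind Z := h(U); substituting into the 2 remaining equations that mention Z gives: cons(cons(h(A), 5), app(R, h(U))) ≐ cons(cons(X2, 5), A),  cons(h(R), app(P, 1)) ≐ cons(h(h(h(U))), app(1, 1)).
Decompose h/1: U ≐ h(one).
Bind U := h(one); substituting into the 2 remaining equations that mention U gives: cons(cons(h(A), 5), app(R, h(h(one)))) ≐ cons(cons(X2, 5), A),  cons(h(R), app(P, 1)) ≐ cons(h(h(h(h(one)))), app(1, 1)). Substituting into the earlier binding gives Z := h(h(one)).
Decompose cons/2: cons(h(A), 5) ≐ cons(X2, 5),  app(R, h(h(one))) ≐ A.
Decompose cons/2: h(A) ≐ X2,  5 ≐ 5.
Bind X2 := h(A); no other remaining equation mentions X2.
Delete trivial equation 5 ≐ 5.
Bind A := app(R, h(h(one))); no other remaining equation mentions A. Substituting into the earlier binding gives X2 := h(app(R, h(h(one)))).
Decompose cons/2: h(R) ≐ h(h(h(h(one)))),  app(P, 1) ≐ app(1, 1).
Decompose h/1: R ≐ h(h(h(one))).
Bind R := h(h(h(one))); no other remaining equation mentions R. Substituting into the earlier bindings gives X2 := h(app(h(h(h(one))), h(h(one)))), A := app(h(h(h(one))), h(h(one))).
Decompose app/2: P ≐ 1,  1 ≐ 1.
Bind P := 1; no other remaining equation mentions P.
Delete trivial equation 1 ≐ 1.
Decompose cons/2: 1 ≐ 1,  cons(cons(5, W), W) ≐ cons(B, cons(d, d)).
Delete trivial equation 1 ≐ 1.
Decompose cons/2: cons(5, W) ≐ B,  W ≐ cons(d, d).
Bind B := cons(5, W); no other remaining equation mentions B. Substituting into the earlier bindings gives V := cons(cons(cons(5, W), cons(5, W)), h(cons(5, W))), Y := cons(cons(cons(5, W), cons(5, W)), h(cons(5, W))).
Bind W := cons(d, d). Substituting into the earlier bindings gives V := cons(cons(cons(5, cons(d, d)), cons(5, cons(d, d))), h(cons(5, cons(d, d)))), Y := cons(cons(cons(5, cons(d, d)), cons(5, cons(d, d))), h(cons(5, cons(d, d)))), B := cons(5, cons(d, d)).
MGU = { V ↦ cons(cons(cons(5, cons(d, d)), cons(5, cons(d, d))), h(cons(5, cons(d, d)))), Y ↦ cons(cons(cons(5, cons(d, d)), cons(5, cons(d, d))), h(cons(5, cons(d, d)))), Z ↦ h(h(one)), U ↦ h(one), X2 ↦ h(app(h(h(h(one))), h(h(one)))), A ↦ app(h(h(h(one))), h(h(one))), R ↦ h(h(h(one))), P ↦ 1, B ↦ cons(5, cons(d, d)), W ↦ cons(d, d) }, so W ↦ cons(d, d).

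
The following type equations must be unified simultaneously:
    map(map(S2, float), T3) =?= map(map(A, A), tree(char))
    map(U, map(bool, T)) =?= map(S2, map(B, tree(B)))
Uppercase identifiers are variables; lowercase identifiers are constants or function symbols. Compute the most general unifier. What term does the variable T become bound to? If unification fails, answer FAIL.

tree(bool)

Decompose map/2: map(S2, float) =?= map(A, A),  T3 =?= tree(char).
Decompose map/2: S2 =?= A,  float =?= A.
Bind S2 := A; substituting into the one remaining equation that mentions S2 gives: map(U, map(bool, T)) =?= map(A, map(B, tree(B))).
Bind A := float; substituting into the one remaining equation that mentions A gives: map(U, map(bool, T)) =?= map(float, map(B, tree(B))). Substituting into the earlier binding gives S2 := float.
Bind T3 := tree(char); no other remaining equation mentions T3.
Decompose map/2: U =?= float,  map(bool, T) =?= map(B, tree(B)).
Bind U := float; no other remaining equation mentions U.
Decompose map/2: bool =?= B,  T =?= tree(B).
Bind B := bool; substituting into the remaining equation gives: T =?= tree(bool).
Bind T := tree(bool).
MGU = { S2 := float, A := float, T3 := tree(char), U := float, B := bool, T := tree(bool) }, so T := tree(bool).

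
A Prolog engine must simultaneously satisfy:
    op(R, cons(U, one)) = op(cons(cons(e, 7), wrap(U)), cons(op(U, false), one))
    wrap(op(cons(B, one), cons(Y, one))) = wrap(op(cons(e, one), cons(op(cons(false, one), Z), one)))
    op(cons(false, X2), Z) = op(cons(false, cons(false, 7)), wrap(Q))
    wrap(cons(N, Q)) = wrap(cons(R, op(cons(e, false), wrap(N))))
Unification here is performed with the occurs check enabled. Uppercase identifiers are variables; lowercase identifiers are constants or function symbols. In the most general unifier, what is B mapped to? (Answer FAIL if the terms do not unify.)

Decompose op/2: R = cons(cons(e, 7), wrap(U)),  cons(U, one) = cons(op(U, false), one).
Bind R := cons(cons(e, 7), wrap(U)); substituting into the one remaining equation that mentions R gives: wrap(cons(N, Q)) = wrap(cons(cons(cons(e, 7), wrap(U)), op(cons(e, false), wrap(N)))).
Decompose cons/2: U = op(U, false),  one = one.
Occurs check fails: U occurs in op(U, false); the equation U = op(U, false) has no finite solution.

FAIL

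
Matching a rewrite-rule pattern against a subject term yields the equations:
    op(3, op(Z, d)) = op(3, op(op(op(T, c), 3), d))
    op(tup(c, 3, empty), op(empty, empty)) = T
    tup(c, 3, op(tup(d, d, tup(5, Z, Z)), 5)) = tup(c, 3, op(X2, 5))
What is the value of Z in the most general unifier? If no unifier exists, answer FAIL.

op(op(op(tup(c, 3, empty), op(empty, empty)), c), 3)

Decompose op/2: 3 = 3,  op(Z, d) = op(op(op(T, c), 3), d).
Delete trivial equation 3 = 3.
Decompose op/2: Z = op(op(T, c), 3),  d = d.
Bind Z := op(op(T, c), 3); substituting into the one remaining equation that mentions Z gives: tup(c, 3, op(tup(d, d, tup(5, op(op(T, c), 3), op(op(T, c), 3))), 5)) = tup(c, 3, op(X2, 5)).
Delete trivial equation d = d.
Bind T := op(tup(c, 3, empty), op(empty, empty)); substituting into the remaining equation gives: tup(c, 3, op(tup(d, d, tup(5, op(op(op(tup(c, 3, empty), op(empty, empty)), c), 3), op(op(op(tup(c, 3, empty), op(empty, empty)), c), 3))), 5)) = tup(c, 3, op(X2, 5)). Substituting into the earlier binding gives Z := op(op(op(tup(c, 3, empty), op(empty, empty)), c), 3).
Decompose tup/3: c = c,  3 = 3,  op(tup(d, d, tup(5, op(op(op(tup(c, 3, empty), op(empty, empty)), c), 3), op(op(op(tup(c, 3, empty), op(empty, empty)), c), 3))), 5) = op(X2, 5).
Delete trivial equation c = c.
Delete trivial equation 3 = 3.
Decompose op/2: tup(d, d, tup(5, op(op(op(tup(c, 3, empty), op(empty, empty)), c), 3), op(op(op(tup(c, 3, empty), op(empty, empty)), c), 3))) = X2,  5 = 5.
Bind X2 := tup(d, d, tup(5, op(op(op(tup(c, 3, empty), op(empty, empty)), c), 3), op(op(op(tup(c, 3, empty), op(empty, empty)), c), 3))); no other remaining equation mentions X2.
Delete trivial equation 5 = 5.
MGU = { Z -> op(op(op(tup(c, 3, empty), op(empty, empty)), c), 3), T -> op(tup(c, 3, empty), op(empty, empty)), X2 -> tup(d, d, tup(5, op(op(op(tup(c, 3, empty), op(empty, empty)), c), 3), op(op(op(tup(c, 3, empty), op(empty, empty)), c), 3))) }, so Z -> op(op(op(tup(c, 3, empty), op(empty, empty)), c), 3).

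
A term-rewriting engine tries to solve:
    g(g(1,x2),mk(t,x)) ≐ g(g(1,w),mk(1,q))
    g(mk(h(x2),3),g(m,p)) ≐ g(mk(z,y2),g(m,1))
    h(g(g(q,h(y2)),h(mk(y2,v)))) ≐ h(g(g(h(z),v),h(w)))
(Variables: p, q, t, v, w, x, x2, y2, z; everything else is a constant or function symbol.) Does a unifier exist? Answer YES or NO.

YES

Decompose g/2: g(1,x2) ≐ g(1,w),  mk(t,x) ≐ mk(1,q).
Decompose g/2: 1 ≐ 1,  x2 ≐ w.
Delete trivial equation 1 ≐ 1.
Bind x2 := w; substituting into the one remaining equation that mentions x2 gives: g(mk(h(w),3),g(m,p)) ≐ g(mk(z,y2),g(m,1)).
Decompose mk/2: t ≐ 1,  x ≐ q.
Bind t := 1; no other remaining equation mentions t.
Bind x := q; no other remaining equation mentions x.
Decompose g/2: mk(h(w),3) ≐ mk(z,y2),  g(m,p) ≐ g(m,1).
Decompose mk/2: h(w) ≐ z,  3 ≐ y2.
Bind z := h(w); substituting into the one remaining equation that mentions z gives: h(g(g(q,h(y2)),h(mk(y2,v)))) ≐ h(g(g(h(h(w)),v),h(w))).
Bind y2 := 3; substituting into the one remaining equation that mentions y2 gives: h(g(g(q,h(3)),h(mk(3,v)))) ≐ h(g(g(h(h(w)),v),h(w))).
Decompose g/2: m ≐ m,  p ≐ 1.
Delete trivial equation m ≐ m.
Bind p := 1; no other remaining equation mentions p.
Decompose h/1: g(g(q,h(3)),h(mk(3,v))) ≐ g(g(h(h(w)),v),h(w)).
Decompose g/2: g(q,h(3)) ≐ g(h(h(w)),v),  h(mk(3,v)) ≐ h(w).
Decompose g/2: q ≐ h(h(w)),  h(3) ≐ v.
Bind q := h(h(w)); no other remaining equation mentions q. Substituting into the earlier binding gives x := h(h(w)).
Bind v := h(3); substituting into the remaining equation gives: h(mk(3,h(3))) ≐ h(w).
Decompose h/1: mk(3,h(3)) ≐ w.
Bind w := mk(3,h(3)). Substituting into the earlier bindings gives x2 := mk(3,h(3)), x := h(h(mk(3,h(3)))), z := h(mk(3,h(3))), q := h(h(mk(3,h(3)))).
No equations remain and no clash or occurs-check failure arose, so a unifier exists.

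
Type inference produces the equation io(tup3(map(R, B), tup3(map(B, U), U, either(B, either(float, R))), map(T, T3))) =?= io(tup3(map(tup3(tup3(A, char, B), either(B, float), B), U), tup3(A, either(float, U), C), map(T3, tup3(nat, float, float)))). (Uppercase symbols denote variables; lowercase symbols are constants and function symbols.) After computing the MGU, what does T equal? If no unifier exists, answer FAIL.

FAIL

Decompose io/1: tup3(map(R, B), tup3(map(B, U), U, either(B, either(float, R))), map(T, T3)) =?= tup3(map(tup3(tup3(A, char, B), either(B, float), B), U), tup3(A, either(float, U), C), map(T3, tup3(nat, float, float))).
Decompose tup3/3: map(R, B) =?= map(tup3(tup3(A, char, B), either(B, float), B), U),  tup3(map(B, U), U, either(B, either(float, R))) =?= tup3(A, either(float, U), C),  map(T, T3) =?= map(T3, tup3(nat, float, float)).
Decompose map/2: R =?= tup3(tup3(A, char, B), either(B, float), B),  B =?= U.
Bind R := tup3(tup3(A, char, B), either(B, float), B); substituting into the one remaining equation that mentions R gives: tup3(map(B, U), U, either(B, either(float, tup3(tup3(A, char, B), either(B, float), B)))) =?= tup3(A, either(float, U), C).
Bind B := U; substituting into the one remaining equation that mentions B gives: tup3(map(U, U), U, either(U, either(float, tup3(tup3(A, char, U), either(U, float), U)))) =?= tup3(A, either(float, U), C). Substituting into the earlier binding gives R := tup3(tup3(A, char, U), either(U, float), U).
Decompose tup3/3: map(U, U) =?= A,  U =?= either(float, U),  either(U, either(float, tup3(tup3(A, char, U), either(U, float), U))) =?= C.
Bind A := map(U, U); substituting into the one remaining equation that mentions A gives: either(U, either(float, tup3(tup3(map(U, U), char, U), either(U, float), U))) =?= C. Substituting into the earlier binding gives R := tup3(tup3(map(U, U), char, U), either(U, float), U).
Occurs check fails: U occurs in either(float, U); the equation U =?= either(float, U) has no finite solution.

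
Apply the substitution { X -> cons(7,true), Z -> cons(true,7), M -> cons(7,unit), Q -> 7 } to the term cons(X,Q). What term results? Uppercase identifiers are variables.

cons(cons(7,true),7)

Replace each occurrence of X with cons(7,true).
Replace each occurrence of Q with 7.
Result: cons(cons(7,true),7).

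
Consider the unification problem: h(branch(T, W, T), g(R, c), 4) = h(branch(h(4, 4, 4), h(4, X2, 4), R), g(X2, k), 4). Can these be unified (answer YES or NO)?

NO

Decompose h/3: branch(T, W, T) = branch(h(4, 4, 4), h(4, X2, 4), R),  g(R, c) = g(X2, k),  4 = 4.
Decompose branch/3: T = h(4, 4, 4),  W = h(4, X2, 4),  T = R.
Bind T := h(4, 4, 4); substituting into the one remaining equation that mentions T gives: h(4, 4, 4) = R.
Bind W := h(4, X2, 4); no other remaining equation mentions W.
Bind R := h(4, 4, 4); substituting into the one remaining equation that mentions R gives: g(h(4, 4, 4), c) = g(X2, k).
Decompose g/2: h(4, 4, 4) = X2,  c = k.
Bind X2 := h(4, 4, 4); no other remaining equation mentions X2. Substituting into the earlier binding gives W := h(4, h(4, 4, 4), 4).
Clash: constants c and k differ; no unifier exists.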